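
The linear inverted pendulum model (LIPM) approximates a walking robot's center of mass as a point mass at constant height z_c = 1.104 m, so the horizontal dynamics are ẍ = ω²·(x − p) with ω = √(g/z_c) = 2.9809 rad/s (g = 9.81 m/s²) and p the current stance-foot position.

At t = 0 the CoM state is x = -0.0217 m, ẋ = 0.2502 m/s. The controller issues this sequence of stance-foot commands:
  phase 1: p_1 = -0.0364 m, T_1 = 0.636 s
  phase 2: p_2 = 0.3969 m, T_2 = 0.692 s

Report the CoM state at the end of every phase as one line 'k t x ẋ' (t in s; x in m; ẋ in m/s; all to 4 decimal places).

phase 1: p=-0.0364, T=0.636, ωT=1.895852, cosh=3.404206, sinh=3.254016; start (x,ẋ)=(-0.021700, 0.250200) → end (x,ẋ)=(0.286766, 0.994321)
phase 2: p=0.3969, T=0.692, ωT=2.062783, cosh=3.997467, sinh=3.870367; start (x,ẋ)=(0.286766, 0.994321) → end (x,ẋ)=(1.247656, 2.704124)

1 0.6360 0.2868 0.9943
2 1.3280 1.2477 2.7041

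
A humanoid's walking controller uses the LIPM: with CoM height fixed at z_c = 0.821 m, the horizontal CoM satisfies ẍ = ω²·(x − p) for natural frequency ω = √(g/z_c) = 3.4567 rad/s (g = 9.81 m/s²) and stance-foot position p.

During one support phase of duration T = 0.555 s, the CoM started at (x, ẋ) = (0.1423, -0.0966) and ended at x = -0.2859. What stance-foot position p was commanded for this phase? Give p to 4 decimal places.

ωT = 3.4567·0.555 = 1.918469; cosh(ωT) = 3.478676, sinh(ωT) = 3.331844
x(T) = p + (x₀−p)·cosh(ωT) + (ẋ₀/ω)·sinh(ωT) ⇒ p·(1 − cosh) = x(T) − x₀·cosh − (ẋ₀/ω)·sinh
numerator   = -0.2859 − (0.1423)·3.478676 − (-0.0966/3.4567)·3.331844 = -0.687805
denominator = 1 − 3.478676 = -2.478676
p = -0.687805 / -2.478676 = 0.2775

p = 0.2775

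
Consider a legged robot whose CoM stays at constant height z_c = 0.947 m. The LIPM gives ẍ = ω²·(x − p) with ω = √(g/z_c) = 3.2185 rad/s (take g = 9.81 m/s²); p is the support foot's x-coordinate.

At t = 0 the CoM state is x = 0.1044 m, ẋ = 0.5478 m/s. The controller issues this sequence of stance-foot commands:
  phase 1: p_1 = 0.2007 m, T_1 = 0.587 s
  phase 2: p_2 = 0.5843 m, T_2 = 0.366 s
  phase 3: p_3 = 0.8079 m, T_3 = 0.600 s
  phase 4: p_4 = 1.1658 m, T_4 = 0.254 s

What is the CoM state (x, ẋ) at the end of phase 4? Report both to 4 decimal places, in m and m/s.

phase 1: p=0.2007, T=0.587, ωT=1.889259, cosh=3.382826, sinh=3.231643; start (x,ẋ)=(0.104400, 0.547800) → end (x,ẋ)=(0.424971, 0.851492)
phase 2: p=0.5843, T=0.366, ωT=1.177971, cosh=1.777840, sinh=1.469937; start (x,ẋ)=(0.424971, 0.851492) → end (x,ẋ)=(0.689927, 0.760031)
phase 3: p=0.8079, T=0.600, ωT=1.931100, cosh=3.521041, sinh=3.376052; start (x,ẋ)=(0.689927, 0.760031) → end (x,ẋ)=(1.189749, 1.394229)
phase 4: p=1.1658, T=0.254, ωT=0.817499, cosh=1.353181, sinh=0.911647; start (x,ẋ)=(1.189749, 1.394229) → end (x,ẋ)=(1.593126, 1.956914)

x = 1.5931, ẋ = 1.9569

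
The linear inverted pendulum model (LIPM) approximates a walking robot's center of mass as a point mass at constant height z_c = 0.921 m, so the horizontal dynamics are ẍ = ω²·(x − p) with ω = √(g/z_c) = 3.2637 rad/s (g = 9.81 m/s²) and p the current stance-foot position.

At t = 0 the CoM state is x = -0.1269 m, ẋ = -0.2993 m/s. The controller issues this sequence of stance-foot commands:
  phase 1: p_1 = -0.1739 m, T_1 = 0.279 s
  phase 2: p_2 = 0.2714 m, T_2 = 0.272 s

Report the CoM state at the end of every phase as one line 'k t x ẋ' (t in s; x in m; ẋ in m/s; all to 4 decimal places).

phase 1: p=-0.1739, T=0.279, ωT=0.910572, cosh=1.444019, sinh=1.041725; start (x,ẋ)=(-0.126900, -0.299300) → end (x,ẋ)=(-0.201563, -0.272401)
phase 2: p=0.2714, T=0.272, ωT=0.887726, cosh=1.420595, sinh=1.009004; start (x,ẋ)=(-0.201563, -0.272401) → end (x,ẋ)=(-0.484705, -1.944481)

1 0.2790 -0.2016 -0.2724
2 0.5510 -0.4847 -1.9445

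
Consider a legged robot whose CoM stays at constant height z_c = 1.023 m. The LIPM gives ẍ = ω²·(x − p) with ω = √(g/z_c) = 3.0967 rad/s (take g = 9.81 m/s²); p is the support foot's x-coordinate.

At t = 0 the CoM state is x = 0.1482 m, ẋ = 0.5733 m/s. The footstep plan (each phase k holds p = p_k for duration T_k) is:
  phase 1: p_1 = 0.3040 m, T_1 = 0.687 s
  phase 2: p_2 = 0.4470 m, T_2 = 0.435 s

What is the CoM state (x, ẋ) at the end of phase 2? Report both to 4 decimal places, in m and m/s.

x = 0.6216, ẋ = 0.6885

phase 1: p=0.3040, T=0.687, ωT=2.127433, cosh=4.256218, sinh=4.137075; start (x,ẋ)=(0.148200, 0.573300) → end (x,ẋ)=(0.406789, 0.444092)
phase 2: p=0.4470, T=0.435, ωT=1.347064, cosh=2.053061, sinh=1.793058; start (x,ẋ)=(0.406789, 0.444092) → end (x,ẋ)=(0.621583, 0.688472)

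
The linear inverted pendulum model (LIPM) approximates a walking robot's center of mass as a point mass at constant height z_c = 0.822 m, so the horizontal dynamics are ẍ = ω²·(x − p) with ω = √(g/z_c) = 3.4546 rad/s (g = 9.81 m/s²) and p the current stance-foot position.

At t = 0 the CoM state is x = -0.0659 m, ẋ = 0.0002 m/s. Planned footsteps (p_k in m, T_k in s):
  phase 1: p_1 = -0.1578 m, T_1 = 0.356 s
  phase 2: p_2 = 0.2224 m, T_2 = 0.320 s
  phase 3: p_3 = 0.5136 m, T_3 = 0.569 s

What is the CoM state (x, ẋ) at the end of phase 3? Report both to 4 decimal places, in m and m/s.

x = -1.2624, ẋ = -5.9377

phase 1: p=-0.1578, T=0.356, ωT=1.229838, cosh=1.856507, sinh=1.564167; start (x,ẋ)=(-0.065900, 0.000200) → end (x,ẋ)=(0.012904, 0.496959)
phase 2: p=0.2224, T=0.320, ωT=1.105472, cosh=1.675852, sinh=1.344798; start (x,ẋ)=(0.012904, 0.496959) → end (x,ẋ)=(0.064770, -0.140435)
phase 3: p=0.5136, T=0.569, ωT=1.965667, cosh=3.639869, sinh=3.499807; start (x,ẋ)=(0.064770, -0.140435) → end (x,ẋ)=(-1.262355, -5.937714)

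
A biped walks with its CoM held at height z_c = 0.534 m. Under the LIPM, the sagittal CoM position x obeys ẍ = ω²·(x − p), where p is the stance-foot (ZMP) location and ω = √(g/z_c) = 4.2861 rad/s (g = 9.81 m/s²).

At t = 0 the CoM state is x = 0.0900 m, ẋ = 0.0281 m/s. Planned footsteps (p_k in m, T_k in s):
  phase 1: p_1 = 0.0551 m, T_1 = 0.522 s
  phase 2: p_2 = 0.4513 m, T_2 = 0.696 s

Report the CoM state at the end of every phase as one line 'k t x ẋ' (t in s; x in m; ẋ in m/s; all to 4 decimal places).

phase 1: p=0.0551, T=0.522, ωT=2.237344, cosh=4.737580, sinh=4.630838; start (x,ẋ)=(0.090000, 0.028100) → end (x,ẋ)=(0.250802, 0.825829)
phase 2: p=0.4513, T=0.696, ωT=2.983126, cosh=9.900042, sinh=9.849407; start (x,ẋ)=(0.250802, 0.825829) → end (x,ẋ)=(0.364104, -0.288402)

1 0.5220 0.2508 0.8258
2 1.2180 0.3641 -0.2884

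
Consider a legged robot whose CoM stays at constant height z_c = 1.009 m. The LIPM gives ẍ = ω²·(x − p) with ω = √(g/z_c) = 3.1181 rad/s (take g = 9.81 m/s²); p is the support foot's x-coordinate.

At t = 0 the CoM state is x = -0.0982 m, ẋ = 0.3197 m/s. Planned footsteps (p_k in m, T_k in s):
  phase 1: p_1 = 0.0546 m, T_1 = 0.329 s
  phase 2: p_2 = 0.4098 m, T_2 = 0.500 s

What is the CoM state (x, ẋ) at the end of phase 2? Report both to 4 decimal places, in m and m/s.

phase 1: p=0.0546, T=0.329, ωT=1.025855, cosh=1.573985, sinh=1.215495; start (x,ẋ)=(-0.098200, 0.319700) → end (x,ẋ)=(-0.061280, -0.075914)
phase 2: p=0.4098, T=0.500, ωT=1.559050, cosh=2.482319, sinh=2.271983; start (x,ẋ)=(-0.061280, -0.075914) → end (x,ẋ)=(-0.814885, -3.525700)

x = -0.8149, ẋ = -3.5257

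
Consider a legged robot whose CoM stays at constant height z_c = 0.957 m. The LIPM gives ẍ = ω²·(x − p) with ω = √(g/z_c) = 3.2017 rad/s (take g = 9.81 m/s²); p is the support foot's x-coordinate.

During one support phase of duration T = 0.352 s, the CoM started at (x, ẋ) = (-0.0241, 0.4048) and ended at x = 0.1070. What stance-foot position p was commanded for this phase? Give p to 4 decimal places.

ωT = 3.2017·0.352 = 1.126998; cosh(ωT) = 1.705191, sinh(ωT) = 1.381187
x(T) = p + (x₀−p)·cosh(ωT) + (ẋ₀/ω)·sinh(ωT) ⇒ p·(1 − cosh) = x(T) − x₀·cosh − (ẋ₀/ω)·sinh
numerator   = 0.1070 − (-0.0241)·1.705191 − (0.4048/3.2017)·1.381187 = -0.026532
denominator = 1 − 1.705191 = -0.705191
p = -0.026532 / -0.705191 = 0.0376

p = 0.0376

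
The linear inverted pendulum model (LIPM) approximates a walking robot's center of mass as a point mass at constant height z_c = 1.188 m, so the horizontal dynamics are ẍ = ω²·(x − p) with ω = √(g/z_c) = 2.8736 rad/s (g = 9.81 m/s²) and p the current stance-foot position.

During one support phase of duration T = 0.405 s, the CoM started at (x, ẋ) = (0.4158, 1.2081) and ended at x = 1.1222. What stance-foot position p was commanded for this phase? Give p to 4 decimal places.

p = 0.2851

ωT = 2.8736·0.405 = 1.163808; cosh(ωT) = 1.757199, sinh(ωT) = 1.444905
x(T) = p + (x₀−p)·cosh(ωT) + (ẋ₀/ω)·sinh(ωT) ⇒ p·(1 − cosh) = x(T) − x₀·cosh − (ẋ₀/ω)·sinh
numerator   = 1.1222 − (0.4158)·1.757199 − (1.2081/2.8736)·1.444905 = -0.215901
denominator = 1 − 1.757199 = -0.757199
p = -0.215901 / -0.757199 = 0.2851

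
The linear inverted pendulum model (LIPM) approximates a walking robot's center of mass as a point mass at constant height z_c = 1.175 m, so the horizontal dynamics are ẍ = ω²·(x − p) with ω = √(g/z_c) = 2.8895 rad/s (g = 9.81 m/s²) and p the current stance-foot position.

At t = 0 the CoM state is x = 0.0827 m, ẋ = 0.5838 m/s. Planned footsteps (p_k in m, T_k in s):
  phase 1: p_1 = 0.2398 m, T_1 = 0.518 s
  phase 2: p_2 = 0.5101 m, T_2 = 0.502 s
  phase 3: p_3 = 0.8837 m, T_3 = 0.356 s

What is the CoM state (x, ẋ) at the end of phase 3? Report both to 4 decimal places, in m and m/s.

phase 1: p=0.2398, T=0.518, ωT=1.496761, cosh=2.345525, sinh=2.121671; start (x,ẋ)=(0.082700, 0.583800) → end (x,ẋ)=(0.299984, 0.406205)
phase 2: p=0.5101, T=0.502, ωT=1.450529, cosh=2.249908, sinh=2.015462; start (x,ẋ)=(0.299984, 0.406205) → end (x,ẋ)=(0.320692, -0.309721)
phase 3: p=0.8837, T=0.356, ωT=1.028662, cosh=1.577403, sinh=1.219918; start (x,ẋ)=(0.320692, -0.309721) → end (x,ẋ)=(-0.135151, -2.473130)

x = -0.1352, ẋ = -2.4731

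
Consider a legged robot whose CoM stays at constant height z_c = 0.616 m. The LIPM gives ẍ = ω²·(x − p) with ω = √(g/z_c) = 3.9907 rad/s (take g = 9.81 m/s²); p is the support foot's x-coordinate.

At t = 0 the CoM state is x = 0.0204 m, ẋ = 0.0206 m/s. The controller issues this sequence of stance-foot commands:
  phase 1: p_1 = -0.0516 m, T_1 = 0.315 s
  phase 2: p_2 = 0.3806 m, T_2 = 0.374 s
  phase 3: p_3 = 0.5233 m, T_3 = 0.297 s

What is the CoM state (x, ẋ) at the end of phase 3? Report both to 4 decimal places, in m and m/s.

phase 1: p=-0.0516, T=0.315, ωT=1.257070, cosh=1.899798, sinh=1.615311; start (x,ẋ)=(0.020400, 0.020600) → end (x,ẋ)=(0.093524, 0.503264)
phase 2: p=0.3806, T=0.374, ωT=1.492522, cosh=2.336552, sinh=2.111747; start (x,ẋ)=(0.093524, 0.503264) → end (x,ẋ)=(-0.023858, -1.243390)
phase 3: p=0.5233, T=0.297, ωT=1.185238, cosh=1.788569, sinh=1.482896; start (x,ẋ)=(-0.023858, -1.243390) → end (x,ẋ)=(-0.917359, -5.461858)

x = -0.9174, ẋ = -5.4619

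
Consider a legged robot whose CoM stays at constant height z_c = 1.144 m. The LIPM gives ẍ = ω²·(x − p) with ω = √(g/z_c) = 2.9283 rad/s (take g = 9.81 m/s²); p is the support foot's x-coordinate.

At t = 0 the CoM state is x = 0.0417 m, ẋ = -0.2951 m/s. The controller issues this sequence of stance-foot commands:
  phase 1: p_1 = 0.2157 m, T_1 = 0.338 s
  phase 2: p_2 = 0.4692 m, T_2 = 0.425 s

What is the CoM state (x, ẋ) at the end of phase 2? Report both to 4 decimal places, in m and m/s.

phase 1: p=0.2157, T=0.338, ωT=0.989765, cosh=1.531134, sinh=1.159470; start (x,ẋ)=(0.041700, -0.295100) → end (x,ẋ)=(-0.167563, -1.042615)
phase 2: p=0.4692, T=0.425, ωT=1.244528, cosh=1.879686, sinh=1.591609; start (x,ẋ)=(-0.167563, -1.042615) → end (x,ẋ)=(-1.294403, -4.927555)

x = -1.2944, ẋ = -4.9276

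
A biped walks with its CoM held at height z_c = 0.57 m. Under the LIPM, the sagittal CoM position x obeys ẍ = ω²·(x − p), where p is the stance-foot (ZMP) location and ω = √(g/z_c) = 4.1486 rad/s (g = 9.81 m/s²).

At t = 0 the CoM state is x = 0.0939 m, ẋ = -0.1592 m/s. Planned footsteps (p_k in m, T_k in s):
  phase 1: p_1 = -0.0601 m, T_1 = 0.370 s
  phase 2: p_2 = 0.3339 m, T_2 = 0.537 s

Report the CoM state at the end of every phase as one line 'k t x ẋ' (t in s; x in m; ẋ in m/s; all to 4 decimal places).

phase 1: p=-0.0601, T=0.370, ωT=1.534982, cosh=2.428351, sinh=2.212891; start (x,ẋ)=(0.093900, -0.159200) → end (x,ẋ)=(0.228948, 1.027188)
phase 2: p=0.3339, T=0.537, ωT=2.227798, cosh=4.693589, sinh=4.585823; start (x,ẋ)=(0.228948, 1.027188) → end (x,ẋ)=(0.976741, 2.824508)

1 0.3700 0.2289 1.0272
2 0.9070 0.9767 2.8245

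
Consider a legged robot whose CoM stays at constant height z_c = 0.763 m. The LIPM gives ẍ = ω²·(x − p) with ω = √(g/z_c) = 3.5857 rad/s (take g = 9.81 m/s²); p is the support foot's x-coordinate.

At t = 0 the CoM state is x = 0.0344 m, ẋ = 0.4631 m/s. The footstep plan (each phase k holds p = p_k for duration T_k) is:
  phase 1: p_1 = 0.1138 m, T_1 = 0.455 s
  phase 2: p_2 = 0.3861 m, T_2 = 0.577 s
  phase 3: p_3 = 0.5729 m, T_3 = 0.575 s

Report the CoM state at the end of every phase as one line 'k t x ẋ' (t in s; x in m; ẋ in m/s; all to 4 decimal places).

phase 1: p=0.1138, T=0.455, ωT=1.631494, cosh=2.653570, sinh=2.457933; start (x,ẋ)=(0.034400, 0.463100) → end (x,ẋ)=(0.220553, 0.529084)
phase 2: p=0.3861, T=0.577, ωT=2.068949, cosh=4.021408, sinh=3.895090; start (x,ẋ)=(0.220553, 0.529084) → end (x,ẋ)=(0.295104, -0.184468)
phase 3: p=0.5729, T=0.575, ωT=2.061777, cosh=3.993578, sinh=3.866350; start (x,ẋ)=(0.295104, -0.184468) → end (x,ẋ)=(-0.735405, -4.587930)

1 0.4550 0.2206 0.5291
2 1.0320 0.2951 -0.1845
3 1.6070 -0.7354 -4.5879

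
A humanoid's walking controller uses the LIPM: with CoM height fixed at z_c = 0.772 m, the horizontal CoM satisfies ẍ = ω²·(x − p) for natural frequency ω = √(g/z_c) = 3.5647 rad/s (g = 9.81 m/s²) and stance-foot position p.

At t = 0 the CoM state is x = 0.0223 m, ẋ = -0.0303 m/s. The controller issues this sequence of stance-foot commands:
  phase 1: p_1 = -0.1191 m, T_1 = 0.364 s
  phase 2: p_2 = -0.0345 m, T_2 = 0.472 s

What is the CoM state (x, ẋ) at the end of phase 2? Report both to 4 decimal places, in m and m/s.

x = 1.0423, ẋ = 3.8673

phase 1: p=-0.1191, T=0.364, ωT=1.297551, cosh=1.966760, sinh=1.693560; start (x,ẋ)=(0.022300, -0.030300) → end (x,ẋ)=(0.144605, 0.794044)
phase 2: p=-0.0345, T=0.472, ωT=1.682538, cosh=2.782547, sinh=2.596646; start (x,ẋ)=(0.144605, 0.794044) → end (x,ẋ)=(1.042275, 3.867304)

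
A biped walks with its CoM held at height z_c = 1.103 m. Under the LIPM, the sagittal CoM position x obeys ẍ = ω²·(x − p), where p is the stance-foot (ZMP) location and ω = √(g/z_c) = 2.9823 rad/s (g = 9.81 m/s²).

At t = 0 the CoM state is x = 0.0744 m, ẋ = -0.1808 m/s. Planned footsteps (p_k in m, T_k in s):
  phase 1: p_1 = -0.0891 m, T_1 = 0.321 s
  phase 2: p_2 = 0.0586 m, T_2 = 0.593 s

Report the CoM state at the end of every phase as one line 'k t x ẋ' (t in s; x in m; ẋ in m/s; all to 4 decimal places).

phase 1: p=-0.0891, T=0.321, ωT=0.957318, cosh=1.494312, sinh=1.110391; start (x,ẋ)=(0.074400, -0.180800) → end (x,ẋ)=(0.087903, 0.271262)
phase 2: p=0.0586, T=0.593, ωT=1.768504, cosh=3.016332, sinh=2.845744; start (x,ẋ)=(0.087903, 0.271262) → end (x,ẋ)=(0.405829, 1.066908)

1 0.3210 0.0879 0.2713
2 0.9140 0.4058 1.0669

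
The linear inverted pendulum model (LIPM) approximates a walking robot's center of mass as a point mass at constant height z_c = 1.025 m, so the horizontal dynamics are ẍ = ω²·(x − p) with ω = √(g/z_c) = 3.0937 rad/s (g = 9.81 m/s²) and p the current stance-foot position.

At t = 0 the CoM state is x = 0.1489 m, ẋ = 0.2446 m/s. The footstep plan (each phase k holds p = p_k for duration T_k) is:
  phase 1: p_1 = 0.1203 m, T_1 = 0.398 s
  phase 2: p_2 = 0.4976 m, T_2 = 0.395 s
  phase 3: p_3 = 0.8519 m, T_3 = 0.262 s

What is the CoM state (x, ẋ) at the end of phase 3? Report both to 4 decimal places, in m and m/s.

phase 1: p=0.1203, T=0.398, ωT=1.231293, cosh=1.858785, sinh=1.566870; start (x,ẋ)=(0.148900, 0.244600) → end (x,ẋ)=(0.297344, 0.593295)
phase 2: p=0.4976, T=0.395, ωT=1.222012, cosh=1.844322, sinh=1.549686; start (x,ẋ)=(0.297344, 0.593295) → end (x,ẋ)=(0.425455, 0.134148)
phase 3: p=0.8519, T=0.262, ωT=0.810549, cosh=1.346879, sinh=0.902265; start (x,ẋ)=(0.425455, 0.134148) → end (x,ẋ)=(0.316654, -1.009670)

x = 0.3167, ẋ = -1.0097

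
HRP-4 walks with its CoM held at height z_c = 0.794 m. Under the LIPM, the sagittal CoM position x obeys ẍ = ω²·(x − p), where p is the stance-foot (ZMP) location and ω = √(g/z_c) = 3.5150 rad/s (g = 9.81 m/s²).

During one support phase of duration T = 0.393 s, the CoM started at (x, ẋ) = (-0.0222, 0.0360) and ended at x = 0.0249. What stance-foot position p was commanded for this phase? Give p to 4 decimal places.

ωT = 3.5150·0.393 = 1.381395; cosh(ωT) = 2.115839, sinh(ωT) = 1.864611
x(T) = p + (x₀−p)·cosh(ωT) + (ẋ₀/ω)·sinh(ωT) ⇒ p·(1 − cosh) = x(T) − x₀·cosh − (ẋ₀/ω)·sinh
numerator   = 0.0249 − (-0.0222)·2.115839 − (0.0360/3.5150)·1.864611 = 0.052775
denominator = 1 − 2.115839 = -1.115839
p = 0.052775 / -1.115839 = -0.0473

p = -0.0473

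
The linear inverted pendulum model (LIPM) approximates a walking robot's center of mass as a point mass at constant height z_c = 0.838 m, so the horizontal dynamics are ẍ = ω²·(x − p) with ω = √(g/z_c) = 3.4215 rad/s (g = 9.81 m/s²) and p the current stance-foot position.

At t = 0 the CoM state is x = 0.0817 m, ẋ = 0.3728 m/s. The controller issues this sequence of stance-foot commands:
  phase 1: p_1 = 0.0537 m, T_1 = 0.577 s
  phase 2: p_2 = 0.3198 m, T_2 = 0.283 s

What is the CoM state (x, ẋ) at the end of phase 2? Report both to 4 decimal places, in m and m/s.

x = 1.2153, ẋ = 3.4244

phase 1: p=0.0537, T=0.577, ωT=1.974205, cosh=3.669884, sinh=3.531012; start (x,ẋ)=(0.081700, 0.372800) → end (x,ẋ)=(0.541189, 1.706411)
phase 2: p=0.3198, T=0.283, ωT=0.968284, cosh=1.506578, sinh=1.126845; start (x,ẋ)=(0.541189, 1.706411) → end (x,ẋ)=(1.215333, 3.424407)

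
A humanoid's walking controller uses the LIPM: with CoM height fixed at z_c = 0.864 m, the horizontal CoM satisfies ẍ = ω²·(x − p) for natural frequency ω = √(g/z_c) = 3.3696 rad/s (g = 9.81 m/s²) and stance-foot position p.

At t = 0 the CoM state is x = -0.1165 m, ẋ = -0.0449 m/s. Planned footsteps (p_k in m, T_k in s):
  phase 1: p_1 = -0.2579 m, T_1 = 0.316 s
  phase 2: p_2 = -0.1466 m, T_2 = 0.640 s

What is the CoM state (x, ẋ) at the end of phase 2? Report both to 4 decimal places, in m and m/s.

phase 1: p=-0.2579, T=0.316, ωT=1.064794, cosh=1.622520, sinh=1.277721; start (x,ẋ)=(-0.116500, -0.044900) → end (x,ẋ)=(-0.045501, 0.535933)
phase 2: p=-0.1466, T=0.640, ωT=2.156544, cosh=4.378473, sinh=4.262749; start (x,ẋ)=(-0.045501, 0.535933) → end (x,ẋ)=(0.974046, 3.798727)

x = 0.9740, ẋ = 3.7987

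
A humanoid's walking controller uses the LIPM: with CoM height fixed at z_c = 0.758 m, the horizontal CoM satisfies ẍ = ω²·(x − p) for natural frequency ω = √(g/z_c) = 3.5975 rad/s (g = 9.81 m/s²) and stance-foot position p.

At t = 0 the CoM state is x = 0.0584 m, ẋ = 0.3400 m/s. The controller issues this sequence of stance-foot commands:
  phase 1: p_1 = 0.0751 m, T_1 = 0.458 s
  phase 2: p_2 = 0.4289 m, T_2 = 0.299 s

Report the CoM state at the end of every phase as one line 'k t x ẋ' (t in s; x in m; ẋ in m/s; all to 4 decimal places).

1 0.4580 0.2665 0.7656
2 0.7570 0.4388 0.4960

phase 1: p=0.0751, T=0.458, ωT=1.647655, cosh=2.693642, sinh=2.501141; start (x,ẋ)=(0.058400, 0.340000) → end (x,ẋ)=(0.266499, 0.765574)
phase 2: p=0.4289, T=0.299, ωT=1.075652, cosh=1.636490, sinh=1.295415; start (x,ẋ)=(0.266499, 0.765574) → end (x,ẋ)=(0.438807, 0.496026)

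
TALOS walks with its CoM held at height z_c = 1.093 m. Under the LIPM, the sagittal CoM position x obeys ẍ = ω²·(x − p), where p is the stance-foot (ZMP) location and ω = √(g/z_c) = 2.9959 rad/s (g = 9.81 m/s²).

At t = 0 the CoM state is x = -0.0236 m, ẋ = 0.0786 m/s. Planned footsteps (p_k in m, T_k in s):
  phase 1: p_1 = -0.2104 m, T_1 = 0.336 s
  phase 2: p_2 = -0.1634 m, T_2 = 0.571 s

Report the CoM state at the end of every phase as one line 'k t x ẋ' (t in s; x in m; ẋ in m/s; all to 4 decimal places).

1 0.3360 0.1104 0.7853
2 0.9070 1.3202 4.4385

phase 1: p=-0.2104, T=0.336, ωT=1.006622, cosh=1.550897, sinh=1.185446; start (x,ẋ)=(-0.023600, 0.078600) → end (x,ẋ)=(0.110409, 0.785317)
phase 2: p=-0.1634, T=0.571, ωT=1.710659, cosh=2.856676, sinh=2.675930; start (x,ẋ)=(0.110409, 0.785317) → end (x,ẋ)=(1.320226, 4.438470)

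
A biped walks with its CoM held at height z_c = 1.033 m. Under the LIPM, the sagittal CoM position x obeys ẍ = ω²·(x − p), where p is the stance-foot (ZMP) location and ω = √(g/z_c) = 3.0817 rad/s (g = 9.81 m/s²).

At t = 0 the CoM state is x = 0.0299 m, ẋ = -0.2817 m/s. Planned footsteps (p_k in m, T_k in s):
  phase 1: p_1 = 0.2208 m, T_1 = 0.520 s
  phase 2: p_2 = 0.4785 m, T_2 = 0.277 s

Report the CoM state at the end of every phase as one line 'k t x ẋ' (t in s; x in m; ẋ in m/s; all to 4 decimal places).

phase 1: p=0.2208, T=0.520, ωT=1.602484, cosh=2.583373, sinh=2.381978; start (x,ẋ)=(0.029900, -0.281700) → end (x,ẋ)=(-0.490104, -2.129045)
phase 2: p=0.4785, T=0.277, ωT=0.853631, cosh=1.387012, sinh=0.961146; start (x,ẋ)=(-0.490104, -2.129045) → end (x,ẋ)=(-1.528989, -5.821980)

1 0.5200 -0.4901 -2.1290
2 0.7970 -1.5290 -5.8220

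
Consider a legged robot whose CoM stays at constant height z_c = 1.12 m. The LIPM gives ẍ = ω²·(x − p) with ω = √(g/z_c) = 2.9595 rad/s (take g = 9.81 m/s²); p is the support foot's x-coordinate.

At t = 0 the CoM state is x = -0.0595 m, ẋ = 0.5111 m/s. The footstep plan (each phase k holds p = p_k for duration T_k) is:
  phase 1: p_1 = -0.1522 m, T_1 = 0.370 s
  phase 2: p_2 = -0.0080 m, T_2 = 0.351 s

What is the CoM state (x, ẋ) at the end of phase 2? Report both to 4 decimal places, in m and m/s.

phase 1: p=-0.1522, T=0.370, ωT=1.095015, cosh=1.661881, sinh=1.327346; start (x,ẋ)=(-0.059500, 0.511100) → end (x,ẋ)=(0.231087, 1.213539)
phase 2: p=-0.0080, T=0.351, ωT=1.038784, cosh=1.589832, sinh=1.235948; start (x,ẋ)=(0.231087, 1.213539) → end (x,ẋ)=(0.878906, 2.803852)

x = 0.8789, ẋ = 2.8039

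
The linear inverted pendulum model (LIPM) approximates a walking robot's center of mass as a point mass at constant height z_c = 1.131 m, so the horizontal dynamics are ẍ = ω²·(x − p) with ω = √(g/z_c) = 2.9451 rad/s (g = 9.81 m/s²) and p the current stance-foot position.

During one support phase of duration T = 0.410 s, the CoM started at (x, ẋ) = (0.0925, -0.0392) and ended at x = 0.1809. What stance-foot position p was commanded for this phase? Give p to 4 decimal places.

ωT = 2.9451·0.410 = 1.207491; cosh(ωT) = 1.822014, sinh(ωT) = 1.523067
x(T) = p + (x₀−p)·cosh(ωT) + (ẋ₀/ω)·sinh(ωT) ⇒ p·(1 − cosh) = x(T) − x₀·cosh − (ẋ₀/ω)·sinh
numerator   = 0.1809 − (0.0925)·1.822014 − (-0.0392/2.9451)·1.523067 = 0.032636
denominator = 1 − 1.822014 = -0.822014
p = 0.032636 / -0.822014 = -0.0397

p = -0.0397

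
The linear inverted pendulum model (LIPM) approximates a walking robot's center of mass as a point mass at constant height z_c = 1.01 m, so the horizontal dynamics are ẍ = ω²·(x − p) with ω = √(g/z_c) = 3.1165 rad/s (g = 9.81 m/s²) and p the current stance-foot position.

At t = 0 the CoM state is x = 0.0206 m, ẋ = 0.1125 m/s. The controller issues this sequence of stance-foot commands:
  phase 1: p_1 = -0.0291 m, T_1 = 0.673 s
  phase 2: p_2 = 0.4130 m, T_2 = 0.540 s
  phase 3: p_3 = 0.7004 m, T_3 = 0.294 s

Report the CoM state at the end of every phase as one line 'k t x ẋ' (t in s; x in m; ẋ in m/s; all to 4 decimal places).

1 0.6730 0.3211 1.0863
2 1.2130 1.0628 2.2803
3 1.5070 1.9941 4.4922

phase 1: p=-0.0291, T=0.673, ωT=2.097405, cosh=4.133888, sinh=4.011114; start (x,ẋ)=(0.020600, 0.112500) → end (x,ẋ)=(0.321148, 1.086344)
phase 2: p=0.4130, T=0.540, ωT=1.682910, cosh=2.783512, sinh=2.597680; start (x,ẋ)=(0.321148, 1.086344) → end (x,ẋ)=(1.062824, 2.280250)
phase 3: p=0.7004, T=0.294, ωT=0.916251, cosh=1.449958, sinh=1.049942; start (x,ẋ)=(1.062824, 2.280250) → end (x,ẋ)=(1.994111, 4.492172)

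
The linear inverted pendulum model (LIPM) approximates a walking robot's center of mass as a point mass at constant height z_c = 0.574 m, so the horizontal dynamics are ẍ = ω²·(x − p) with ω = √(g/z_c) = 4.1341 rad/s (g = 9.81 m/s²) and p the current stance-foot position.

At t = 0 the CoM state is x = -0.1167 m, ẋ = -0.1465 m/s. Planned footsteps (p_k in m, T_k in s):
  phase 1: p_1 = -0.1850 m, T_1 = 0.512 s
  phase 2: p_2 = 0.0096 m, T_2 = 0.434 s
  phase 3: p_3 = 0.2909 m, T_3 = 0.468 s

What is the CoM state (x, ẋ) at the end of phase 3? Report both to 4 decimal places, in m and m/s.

phase 1: p=-0.1850, T=0.512, ωT=2.116659, cosh=4.211892, sinh=4.091459; start (x,ẋ)=(-0.116700, -0.146500) → end (x,ẋ)=(-0.042317, 0.538218)
phase 2: p=0.0096, T=0.434, ωT=1.794199, cosh=3.090459, sinh=2.924198; start (x,ẋ)=(-0.042317, 0.538218) → end (x,ẋ)=(0.229855, 1.035724)
phase 3: p=0.2909, T=0.468, ωT=1.934759, cosh=3.533417, sinh=3.388958; start (x,ẋ)=(0.229855, 1.035724) → end (x,ẋ)=(0.924244, 2.804383)

x = 0.9242, ẋ = 2.8044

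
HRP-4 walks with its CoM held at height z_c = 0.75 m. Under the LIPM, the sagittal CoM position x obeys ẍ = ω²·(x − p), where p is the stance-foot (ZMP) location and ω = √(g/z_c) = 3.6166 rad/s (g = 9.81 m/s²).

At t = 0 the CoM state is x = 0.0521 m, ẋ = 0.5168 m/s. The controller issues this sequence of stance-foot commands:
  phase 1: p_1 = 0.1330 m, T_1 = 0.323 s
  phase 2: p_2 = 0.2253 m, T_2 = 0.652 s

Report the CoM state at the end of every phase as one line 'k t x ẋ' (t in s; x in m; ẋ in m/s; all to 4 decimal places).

phase 1: p=0.1330, T=0.323, ωT=1.168162, cosh=1.763507, sinh=1.452569; start (x,ẋ)=(0.052100, 0.516800) → end (x,ẋ)=(0.197900, 0.486383)
phase 2: p=0.2253, T=0.652, ωT=2.358023, cosh=5.332321, sinh=5.237714; start (x,ẋ)=(0.197900, 0.486383) → end (x,ẋ)=(0.783593, 2.074513)

1 0.3230 0.1979 0.4864
2 0.9750 0.7836 2.0745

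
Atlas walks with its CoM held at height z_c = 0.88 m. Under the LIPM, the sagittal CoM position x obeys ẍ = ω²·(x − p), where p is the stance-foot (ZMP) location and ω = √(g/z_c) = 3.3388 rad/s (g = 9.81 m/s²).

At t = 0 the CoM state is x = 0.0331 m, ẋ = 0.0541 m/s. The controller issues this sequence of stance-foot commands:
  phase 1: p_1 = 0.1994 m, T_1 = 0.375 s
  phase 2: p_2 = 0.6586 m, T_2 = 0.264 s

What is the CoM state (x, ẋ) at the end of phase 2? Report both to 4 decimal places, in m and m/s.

x = -0.6354, ẋ = -3.6131

phase 1: p=0.1994, T=0.375, ωT=1.252050, cosh=1.891712, sinh=1.605794; start (x,ẋ)=(0.033100, 0.054100) → end (x,ẋ)=(-0.089172, -0.789263)
phase 2: p=0.6586, T=0.264, ωT=0.881443, cosh=1.414283, sinh=1.000098; start (x,ẋ)=(-0.089172, -0.789263) → end (x,ẋ)=(-0.635376, -3.613150)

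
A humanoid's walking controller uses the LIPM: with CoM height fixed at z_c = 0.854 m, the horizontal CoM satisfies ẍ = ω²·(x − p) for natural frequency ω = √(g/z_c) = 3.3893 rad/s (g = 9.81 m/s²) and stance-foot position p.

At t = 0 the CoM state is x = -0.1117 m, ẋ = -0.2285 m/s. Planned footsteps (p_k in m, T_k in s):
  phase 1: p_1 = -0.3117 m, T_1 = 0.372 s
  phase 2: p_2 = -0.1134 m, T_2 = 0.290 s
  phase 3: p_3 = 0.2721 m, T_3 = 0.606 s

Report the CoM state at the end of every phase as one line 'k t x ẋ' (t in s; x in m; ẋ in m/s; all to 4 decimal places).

1 0.3720 -0.0399 0.6643
2 0.6620 0.2237 1.2981
3 1.2680 1.5492 4.5160

phase 1: p=-0.3117, T=0.372, ωT=1.260820, cosh=1.905867, sinh=1.622445; start (x,ẋ)=(-0.111700, -0.228500) → end (x,ẋ)=(-0.039909, 0.664300)
phase 2: p=-0.1134, T=0.290, ωT=0.982897, cosh=1.523206, sinh=1.148980; start (x,ẋ)=(-0.039909, 0.664300) → end (x,ẋ)=(0.223742, 1.298059)
phase 3: p=0.2721, T=0.606, ωT=2.053916, cosh=3.963305, sinh=3.835073; start (x,ẋ)=(0.223742, 1.298059) → end (x,ẋ)=(1.549225, 4.516029)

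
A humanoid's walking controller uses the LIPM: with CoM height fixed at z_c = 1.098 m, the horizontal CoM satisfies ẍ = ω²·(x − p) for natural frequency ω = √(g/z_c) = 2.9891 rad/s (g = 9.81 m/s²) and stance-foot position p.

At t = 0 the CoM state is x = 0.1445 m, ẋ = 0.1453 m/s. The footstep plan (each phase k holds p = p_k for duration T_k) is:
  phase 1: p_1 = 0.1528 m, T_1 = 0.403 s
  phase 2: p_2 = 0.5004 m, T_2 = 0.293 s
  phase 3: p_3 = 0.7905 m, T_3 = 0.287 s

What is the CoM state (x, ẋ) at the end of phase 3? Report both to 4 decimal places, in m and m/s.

x = -0.2486, ẋ = -2.5458

phase 1: p=0.1528, T=0.403, ωT=1.204607, cosh=1.817629, sinh=1.517820; start (x,ẋ)=(0.144500, 0.145300) → end (x,ẋ)=(0.211495, 0.226445)
phase 2: p=0.5004, T=0.293, ωT=0.875806, cosh=1.408668, sinh=0.992142; start (x,ẋ)=(0.211495, 0.226445) → end (x,ẋ)=(0.168590, -0.537795)
phase 3: p=0.7905, T=0.287, ωT=0.857872, cosh=1.391100, sinh=0.967036; start (x,ẋ)=(0.168590, -0.537795) → end (x,ẋ)=(-0.248627, -2.545799)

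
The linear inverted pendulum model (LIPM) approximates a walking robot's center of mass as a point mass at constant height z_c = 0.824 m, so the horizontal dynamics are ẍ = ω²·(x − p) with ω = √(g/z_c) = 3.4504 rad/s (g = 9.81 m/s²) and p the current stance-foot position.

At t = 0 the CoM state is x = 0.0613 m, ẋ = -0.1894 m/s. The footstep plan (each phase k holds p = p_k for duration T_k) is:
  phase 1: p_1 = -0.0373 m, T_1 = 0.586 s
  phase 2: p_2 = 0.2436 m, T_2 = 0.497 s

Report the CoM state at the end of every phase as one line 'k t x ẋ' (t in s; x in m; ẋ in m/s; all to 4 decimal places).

1 0.5860 0.1379 0.5345
2 1.0830 0.3569 0.5527

phase 1: p=-0.0373, T=0.586, ωT=2.021934, cosh=3.842660, sinh=3.710261; start (x,ẋ)=(0.061300, -0.189400) → end (x,ẋ)=(0.137922, 0.534466)
phase 2: p=0.2436, T=0.497, ωT=1.714849, cosh=2.867913, sinh=2.687922; start (x,ẋ)=(0.137922, 0.534466) → end (x,ẋ)=(0.356883, 0.552701)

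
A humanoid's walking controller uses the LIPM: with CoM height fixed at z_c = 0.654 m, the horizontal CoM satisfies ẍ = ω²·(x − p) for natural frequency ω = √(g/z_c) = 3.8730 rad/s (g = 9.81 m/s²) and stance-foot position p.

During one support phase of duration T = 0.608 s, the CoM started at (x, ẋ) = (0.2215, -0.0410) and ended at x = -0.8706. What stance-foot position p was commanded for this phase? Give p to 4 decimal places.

ωT = 3.8730·0.608 = 2.354784; cosh(ωT) = 5.315383, sinh(ωT) = 5.220469
x(T) = p + (x₀−p)·cosh(ωT) + (ẋ₀/ω)·sinh(ωT) ⇒ p·(1 − cosh) = x(T) − x₀·cosh − (ẋ₀/ω)·sinh
numerator   = -0.8706 − (0.2215)·5.315383 − (-0.0410/3.8730)·5.220469 = -1.992693
denominator = 1 − 5.315383 = -4.315383
p = -1.992693 / -4.315383 = 0.4618

p = 0.4618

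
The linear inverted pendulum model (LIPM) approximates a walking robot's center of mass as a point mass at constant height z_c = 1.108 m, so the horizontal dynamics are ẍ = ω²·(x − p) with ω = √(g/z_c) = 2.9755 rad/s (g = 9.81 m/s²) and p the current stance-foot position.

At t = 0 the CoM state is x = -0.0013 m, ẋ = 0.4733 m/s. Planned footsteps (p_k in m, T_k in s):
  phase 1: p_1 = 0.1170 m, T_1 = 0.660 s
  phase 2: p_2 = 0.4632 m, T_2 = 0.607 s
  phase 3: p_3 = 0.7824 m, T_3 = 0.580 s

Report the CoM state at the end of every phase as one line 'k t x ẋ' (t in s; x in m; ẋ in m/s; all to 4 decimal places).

phase 1: p=0.1170, T=0.660, ωT=1.963830, cosh=3.633445, sinh=3.493125; start (x,ẋ)=(-0.001300, 0.473300) → end (x,ẋ)=(0.242800, 0.490124)
phase 2: p=0.4632, T=0.607, ωT=1.806128, cosh=3.125563, sinh=2.961274; start (x,ẋ)=(0.242800, 0.490124) → end (x,ẋ)=(0.262106, -0.410093)
phase 3: p=0.7824, T=0.580, ωT=1.725790, cosh=2.897495, sinh=2.719462; start (x,ẋ)=(0.262106, -0.410093) → end (x,ẋ)=(-1.099954, -5.398337)

1 0.6600 0.2428 0.4901
2 1.2670 0.2621 -0.4101
3 1.8470 -1.1000 -5.3983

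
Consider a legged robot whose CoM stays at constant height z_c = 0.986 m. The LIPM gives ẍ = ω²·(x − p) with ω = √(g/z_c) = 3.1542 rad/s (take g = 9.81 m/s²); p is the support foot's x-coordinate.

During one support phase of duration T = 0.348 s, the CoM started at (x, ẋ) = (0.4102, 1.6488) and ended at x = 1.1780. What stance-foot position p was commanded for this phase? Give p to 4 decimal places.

ωT = 3.1542·0.348 = 1.097662; cosh(ωT) = 1.665400, sinh(ωT) = 1.331749
x(T) = p + (x₀−p)·cosh(ωT) + (ẋ₀/ω)·sinh(ωT) ⇒ p·(1 − cosh) = x(T) − x₀·cosh − (ẋ₀/ω)·sinh
numerator   = 1.1780 − (0.4102)·1.665400 − (1.6488/3.1542)·1.331749 = -0.201295
denominator = 1 − 1.665400 = -0.665400
p = -0.201295 / -0.665400 = 0.3025

p = 0.3025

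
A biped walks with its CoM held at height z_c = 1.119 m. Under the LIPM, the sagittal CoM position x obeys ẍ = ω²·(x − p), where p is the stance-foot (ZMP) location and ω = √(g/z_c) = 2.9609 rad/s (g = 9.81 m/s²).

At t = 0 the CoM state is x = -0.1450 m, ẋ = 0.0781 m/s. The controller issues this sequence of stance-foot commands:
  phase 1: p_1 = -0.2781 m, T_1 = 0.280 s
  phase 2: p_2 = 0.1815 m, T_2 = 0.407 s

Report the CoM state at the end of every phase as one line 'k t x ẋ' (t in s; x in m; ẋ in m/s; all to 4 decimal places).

1 0.2800 -0.0721 0.4720
2 0.6870 -0.0376 -0.2822

phase 1: p=-0.2781, T=0.280, ωT=0.829052, cosh=1.363804, sinh=0.927341; start (x,ẋ)=(-0.145000, 0.078100) → end (x,ẋ)=(-0.072117, 0.471974)
phase 2: p=0.1815, T=0.407, ωT=1.205086, cosh=1.818357, sinh=1.518690; start (x,ẋ)=(-0.072117, 0.471974) → end (x,ẋ)=(-0.037583, -0.282220)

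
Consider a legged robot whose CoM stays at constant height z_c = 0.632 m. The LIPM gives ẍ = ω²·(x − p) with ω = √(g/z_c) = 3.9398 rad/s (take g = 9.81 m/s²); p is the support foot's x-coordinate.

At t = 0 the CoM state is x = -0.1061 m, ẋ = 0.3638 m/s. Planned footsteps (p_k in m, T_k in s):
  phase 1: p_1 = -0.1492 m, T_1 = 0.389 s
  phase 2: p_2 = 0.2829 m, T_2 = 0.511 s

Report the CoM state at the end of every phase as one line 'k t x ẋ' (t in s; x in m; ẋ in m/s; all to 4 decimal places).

1 0.3890 0.1590 1.2563
2 0.9000 0.9834 2.9927

phase 1: p=-0.1492, T=0.389, ωT=1.532582, cosh=2.423047, sinh=2.207070; start (x,ẋ)=(-0.106100, 0.363800) → end (x,ẋ)=(0.159034, 1.256277)
phase 2: p=0.2829, T=0.511, ωT=2.013238, cosh=3.810538, sinh=3.676983; start (x,ẋ)=(0.159034, 1.256277) → end (x,ẋ)=(0.983375, 2.992691)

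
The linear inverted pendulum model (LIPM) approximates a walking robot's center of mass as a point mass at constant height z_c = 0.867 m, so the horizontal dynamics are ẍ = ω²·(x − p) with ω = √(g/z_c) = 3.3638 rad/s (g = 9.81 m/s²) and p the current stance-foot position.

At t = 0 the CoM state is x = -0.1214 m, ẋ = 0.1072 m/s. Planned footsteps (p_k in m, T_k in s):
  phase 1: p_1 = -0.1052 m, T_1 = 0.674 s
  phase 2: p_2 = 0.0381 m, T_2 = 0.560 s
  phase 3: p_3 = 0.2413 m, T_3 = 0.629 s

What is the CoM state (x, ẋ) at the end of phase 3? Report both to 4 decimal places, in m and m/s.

x = -0.3986, ẋ = -2.0609

phase 1: p=-0.1052, T=0.674, ωT=2.267201, cosh=4.877975, sinh=4.774373; start (x,ẋ)=(-0.121400, 0.107200) → end (x,ẋ)=(-0.032070, 0.262746)
phase 2: p=0.0381, T=0.560, ωT=1.883728, cosh=3.365002, sinh=3.212980; start (x,ẋ)=(-0.032070, 0.262746) → end (x,ẋ)=(0.052943, 0.125757)
phase 3: p=0.2413, T=0.629, ωT=2.115830, cosh=4.208502, sinh=4.087969; start (x,ẋ)=(0.052943, 0.125757) → end (x,ẋ)=(-0.398569, -2.060864)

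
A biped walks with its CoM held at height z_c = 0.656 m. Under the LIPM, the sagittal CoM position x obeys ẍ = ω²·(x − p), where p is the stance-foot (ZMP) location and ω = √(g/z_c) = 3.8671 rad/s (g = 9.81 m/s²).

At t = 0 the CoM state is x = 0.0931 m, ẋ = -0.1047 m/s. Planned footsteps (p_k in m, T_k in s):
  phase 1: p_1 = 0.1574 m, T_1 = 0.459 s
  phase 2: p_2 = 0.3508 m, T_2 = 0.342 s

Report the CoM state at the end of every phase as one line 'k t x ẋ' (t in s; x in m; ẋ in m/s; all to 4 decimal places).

phase 1: p=0.1574, T=0.459, ωT=1.774999, cosh=3.034879, sinh=2.865396; start (x,ẋ)=(0.093100, -0.104700) → end (x,ẋ)=(-0.115322, -1.030245)
phase 2: p=0.3508, T=0.342, ωT=1.322548, cosh=2.009714, sinh=1.743259; start (x,ẋ)=(-0.115322, -1.030245) → end (x,ẋ)=(-1.050399, -5.212793)

1 0.4590 -0.1153 -1.0302
2 0.8010 -1.0504 -5.2128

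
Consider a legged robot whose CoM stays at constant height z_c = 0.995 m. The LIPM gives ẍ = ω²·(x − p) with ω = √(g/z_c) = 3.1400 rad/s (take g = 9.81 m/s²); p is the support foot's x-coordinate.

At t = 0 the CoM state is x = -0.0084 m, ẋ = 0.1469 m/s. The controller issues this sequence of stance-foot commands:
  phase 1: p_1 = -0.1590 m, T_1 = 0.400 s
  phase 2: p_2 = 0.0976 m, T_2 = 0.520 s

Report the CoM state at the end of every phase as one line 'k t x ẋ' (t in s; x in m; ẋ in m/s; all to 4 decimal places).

phase 1: p=-0.1590, T=0.400, ωT=1.256000, cosh=1.898069, sinh=1.613279; start (x,ẋ)=(-0.008400, 0.146900) → end (x,ẋ)=(0.202324, 1.041720)
phase 2: p=0.0976, T=0.520, ωT=1.632800, cosh=2.656784, sinh=2.461402; start (x,ẋ)=(0.202324, 1.041720) → end (x,ẋ)=(1.192419, 3.577016)

1 0.4000 0.2023 1.0417
2 0.9200 1.1924 3.5770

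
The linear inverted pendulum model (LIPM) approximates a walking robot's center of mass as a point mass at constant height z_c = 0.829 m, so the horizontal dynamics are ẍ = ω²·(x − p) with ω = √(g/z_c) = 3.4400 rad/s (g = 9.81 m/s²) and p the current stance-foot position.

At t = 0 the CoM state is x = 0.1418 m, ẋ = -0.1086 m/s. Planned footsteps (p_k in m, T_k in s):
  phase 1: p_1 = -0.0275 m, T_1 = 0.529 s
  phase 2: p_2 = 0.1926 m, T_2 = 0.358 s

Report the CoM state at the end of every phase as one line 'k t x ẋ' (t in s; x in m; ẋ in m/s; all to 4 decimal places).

phase 1: p=-0.0275, T=0.529, ωT=1.819760, cosh=3.166221, sinh=3.004156; start (x,ẋ)=(0.141800, -0.108600) → end (x,ẋ)=(0.413701, 1.405745)
phase 2: p=0.1926, T=0.358, ωT=1.231520, cosh=1.859141, sinh=1.567293; start (x,ẋ)=(0.413701, 1.405745) → end (x,ẋ)=(1.244127, 3.805540)

1 0.5290 0.4137 1.4057
2 0.8870 1.2441 3.8055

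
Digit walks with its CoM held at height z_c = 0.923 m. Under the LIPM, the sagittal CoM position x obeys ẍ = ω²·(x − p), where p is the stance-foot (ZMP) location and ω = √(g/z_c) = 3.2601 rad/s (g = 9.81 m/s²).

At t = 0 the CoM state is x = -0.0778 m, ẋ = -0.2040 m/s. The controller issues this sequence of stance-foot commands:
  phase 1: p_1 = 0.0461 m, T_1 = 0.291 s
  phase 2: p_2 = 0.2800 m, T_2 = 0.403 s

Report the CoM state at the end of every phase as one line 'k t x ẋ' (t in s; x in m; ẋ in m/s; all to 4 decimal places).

1 0.2910 -0.2065 -0.7462
2 0.6940 -1.0855 -4.2258

phase 1: p=0.0461, T=0.291, ωT=0.948689, cosh=1.484785, sinh=1.097537; start (x,ẋ)=(-0.077800, -0.204000) → end (x,ẋ)=(-0.206543, -0.746220)
phase 2: p=0.2800, T=0.403, ωT=1.313820, cosh=1.994575, sinh=1.725784; start (x,ẋ)=(-0.206543, -0.746220) → end (x,ẋ)=(-1.085470, -4.225795)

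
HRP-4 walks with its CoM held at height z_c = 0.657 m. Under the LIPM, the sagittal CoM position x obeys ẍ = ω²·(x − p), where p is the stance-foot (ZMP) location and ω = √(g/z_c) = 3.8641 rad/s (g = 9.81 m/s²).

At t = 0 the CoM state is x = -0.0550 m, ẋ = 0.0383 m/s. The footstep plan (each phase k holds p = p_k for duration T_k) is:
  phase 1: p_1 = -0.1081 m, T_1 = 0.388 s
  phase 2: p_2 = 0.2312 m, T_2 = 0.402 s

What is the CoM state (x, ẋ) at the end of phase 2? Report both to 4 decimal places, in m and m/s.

x = 0.0614, ẋ = -0.3869

phase 1: p=-0.1081, T=0.388, ωT=1.499271, cosh=2.350858, sinh=2.127565; start (x,ẋ)=(-0.055000, 0.038300) → end (x,ẋ)=(0.037818, 0.526579)
phase 2: p=0.2312, T=0.402, ωT=1.553368, cosh=2.469450, sinh=2.257916; start (x,ẋ)=(0.037818, 0.526579) → end (x,ẋ)=(0.061351, -0.386856)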